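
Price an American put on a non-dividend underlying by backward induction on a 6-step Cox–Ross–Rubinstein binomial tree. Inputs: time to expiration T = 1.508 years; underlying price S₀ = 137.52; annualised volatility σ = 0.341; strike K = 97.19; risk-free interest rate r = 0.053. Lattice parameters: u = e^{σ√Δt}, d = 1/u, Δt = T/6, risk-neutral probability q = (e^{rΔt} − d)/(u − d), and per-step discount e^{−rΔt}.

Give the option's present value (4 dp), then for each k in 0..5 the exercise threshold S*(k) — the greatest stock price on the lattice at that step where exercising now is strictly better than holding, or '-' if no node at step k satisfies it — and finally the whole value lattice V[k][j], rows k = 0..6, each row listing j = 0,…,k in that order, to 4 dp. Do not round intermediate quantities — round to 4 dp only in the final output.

price = 3.4684
boundary = - - - - 69.4046 82.3441
tree:
3.4684
6.0870 0.9054
10.4532 1.8219 0.0000
17.4214 3.6662 0.0000 0.0000
27.7854 7.3775 0.0000 0.0000 0.0000
38.6916 14.8459 0.0000 0.0000 0.0000 0.0000
47.8840 27.7854 0.0000 0.0000 0.0000 0.0000 0.0000

Δt=0.25133  u=1.18644  d=0.84286  q=0.49640  discount=0.98677
step 6 (expiry): payoffs max(K−S,0) = 47.8840 27.7854 0.0000 0.0000 0.0000 0.0000 0.0000
step 5: (k=5,j=0): S=58.4984, (K−S)⁺=38.6916, hold=37.4056 ⇒ V=38.6916 exercise | (k=5,j=1): S=82.3441, (K−S)⁺=14.8459, hold=13.8077 ⇒ V=14.8459 exercise | (k=5,j=2): S=115.9101, (K−S)⁺=0.0000, hold=0.0000 ⇒ V=0.0000 continue | (k=5,j=3): S=163.1587, (K−S)⁺=0.0000, hold=0.0000 ⇒ V=0.0000 continue | (k=5,j=4): S=229.6673, (K−S)⁺=0.0000, hold=0.0000 ⇒ V=0.0000 continue | (k=5,j=5): S=323.2867, (K−S)⁺=0.0000, hold=0.0000 ⇒ V=0.0000 continue  boundary S*=82.3441
step 4: (k=4,j=0): S=69.4046, (K−S)⁺=27.7854, hold=26.4994 ⇒ V=27.7854 exercise | (k=4,j=1): S=97.6961, (K−S)⁺=0.0000, hold=7.3775 ⇒ V=7.3775 continue | (k=4,j=2): S=137.5200, (K−S)⁺=0.0000, hold=0.0000 ⇒ V=0.0000 continue | (k=4,j=3): S=193.5774, (K−S)⁺=0.0000, hold=0.0000 ⇒ V=0.0000 continue | (k=4,j=4): S=272.4856, (K−S)⁺=0.0000, hold=0.0000 ⇒ V=0.0000 continue  boundary S*=69.4046
step 3: (k=3,j=0): S=82.3441, (K−S)⁺=14.8459, hold=17.4214 ⇒ V=17.4214 continue | (k=3,j=1): S=115.9101, (K−S)⁺=0.0000, hold=3.6662 ⇒ V=3.6662 continue | (k=3,j=2): S=163.1587, (K−S)⁺=0.0000, hold=0.0000 ⇒ V=0.0000 continue | (k=3,j=3): S=229.6673, (K−S)⁺=0.0000, hold=0.0000 ⇒ V=0.0000 continue  boundary S*=-
step 2: (k=2,j=0): S=97.6961, (K−S)⁺=0.0000, hold=10.4532 ⇒ V=10.4532 continue | (k=2,j=1): S=137.5200, (K−S)⁺=0.0000, hold=1.8219 ⇒ V=1.8219 continue | (k=2,j=2): S=193.5774, (K−S)⁺=0.0000, hold=0.0000 ⇒ V=0.0000 continue  boundary S*=-
step 1: (k=1,j=0): S=115.9101, (K−S)⁺=0.0000, hold=6.0870 ⇒ V=6.0870 continue | (k=1,j=1): S=163.1587, (K−S)⁺=0.0000, hold=0.9054 ⇒ V=0.9054 continue  boundary S*=-
step 0: (k=0,j=0): S=137.5200, (K−S)⁺=0.0000, hold=3.4684 ⇒ V=3.4684 continue  boundary S*=-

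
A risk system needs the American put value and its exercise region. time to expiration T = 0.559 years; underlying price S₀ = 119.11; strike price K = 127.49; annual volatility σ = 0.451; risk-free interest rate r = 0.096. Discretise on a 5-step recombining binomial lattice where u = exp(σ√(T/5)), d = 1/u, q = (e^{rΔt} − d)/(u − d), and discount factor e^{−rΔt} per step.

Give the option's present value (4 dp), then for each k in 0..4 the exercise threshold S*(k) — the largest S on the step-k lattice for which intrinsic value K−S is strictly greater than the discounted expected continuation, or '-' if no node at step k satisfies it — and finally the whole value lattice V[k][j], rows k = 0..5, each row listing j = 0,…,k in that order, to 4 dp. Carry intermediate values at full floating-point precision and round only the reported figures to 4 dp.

price = 18.1947
boundary = - - 88.0980 75.7661 88.0980
tree:
18.1947
27.3499 9.3608
39.3920 15.8043 3.0687
51.7239 25.6932 6.1790 0.0000
62.3295 39.3920 12.4419 0.0000 0.0000
71.4506 51.7239 25.0529 0.0000 0.0000 0.0000

Δt=0.11180  u=1.16276  d=0.86002  q=0.49801  discount=0.98932
step 5 (expiry): payoffs max(K−S,0) = 71.4506 51.7239 25.0529 0.0000 0.0000 0.0000
step 4: (k=4,j=0): S=65.1605, (K−S)⁺=62.3295, hold=60.9685 ⇒ V=62.3295 exercise | (k=4,j=1): S=88.0980, (K−S)⁺=39.3920, hold=38.0310 ⇒ V=39.3920 exercise | (k=4,j=2): S=119.1100, (K−S)⁺=8.3800, hold=12.4419 ⇒ V=12.4419 continue | (k=4,j=3): S=161.0387, (K−S)⁺=0.0000, hold=0.0000 ⇒ V=0.0000 continue | (k=4,j=4): S=217.7270, (K−S)⁺=0.0000, hold=0.0000 ⇒ V=0.0000 continue  boundary S*=88.0980
step 3: (k=3,j=0): S=75.7661, (K−S)⁺=51.7239, hold=50.3629 ⇒ V=51.7239 exercise | (k=3,j=1): S=102.4371, (K−S)⁺=25.0529, hold=25.6932 ⇒ V=25.6932 continue | (k=3,j=2): S=138.4966, (K−S)⁺=0.0000, hold=6.1790 ⇒ V=6.1790 continue | (k=3,j=3): S=187.2498, (K−S)⁺=0.0000, hold=0.0000 ⇒ V=0.0000 continue  boundary S*=75.7661
step 2: (k=2,j=0): S=88.0980, (K−S)⁺=39.3920, hold=38.3464 ⇒ V=39.3920 exercise | (k=2,j=1): S=119.1100, (K−S)⁺=8.3800, hold=15.8043 ⇒ V=15.8043 continue | (k=2,j=2): S=161.0387, (K−S)⁺=0.0000, hold=3.0687 ⇒ V=3.0687 continue  boundary S*=88.0980
step 1: (k=1,j=0): S=102.4371, (K−S)⁺=25.0529, hold=27.3499 ⇒ V=27.3499 continue | (k=1,j=1): S=138.4966, (K−S)⁺=0.0000, hold=9.3608 ⇒ V=9.3608 continue  boundary S*=-
step 0: (k=0,j=0): S=119.1100, (K−S)⁺=8.3800, hold=18.1947 ⇒ V=18.1947 continue  boundary S*=-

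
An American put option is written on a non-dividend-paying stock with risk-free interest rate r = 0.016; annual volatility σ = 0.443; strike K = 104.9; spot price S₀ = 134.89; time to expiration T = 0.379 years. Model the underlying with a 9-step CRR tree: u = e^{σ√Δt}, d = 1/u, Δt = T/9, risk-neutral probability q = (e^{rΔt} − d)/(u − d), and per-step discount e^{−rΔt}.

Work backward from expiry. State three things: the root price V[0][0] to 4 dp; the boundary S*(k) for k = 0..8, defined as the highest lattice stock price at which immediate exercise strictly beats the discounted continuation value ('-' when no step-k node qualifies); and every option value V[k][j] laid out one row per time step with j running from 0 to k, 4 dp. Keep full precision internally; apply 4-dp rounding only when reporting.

price = 2.9213
boundary = - - - - - - 78.1798 85.6201 93.7684
tree:
2.9213
4.5121 1.2088
6.8321 2.0149 0.3407
10.1022 3.3131 0.6170 0.0430
14.5132 5.3566 1.1127 0.0829 0.0000
20.1263 8.4768 1.9973 0.1598 0.0000 0.0000
26.7202 13.0394 3.5655 0.3080 0.0000 0.0000 0.0000
33.5139 19.2799 6.3239 0.5939 0.0000 0.0000 0.0000 0.0000
39.7172 26.7202 11.1316 1.1451 0.0000 0.0000 0.0000 0.0000 0.0000
45.3815 33.5139 19.2799 2.2079 0.0000 0.0000 0.0000 0.0000 0.0000 0.0000

Δt=0.04211, u=1.09517, d=0.91310, q=0.48099, disc=e^(-rΔt)=0.99933
k=9 terminal: V=max(K-S,0) → 45.3815 33.5139 19.2799 2.2079 0.0000 0.0000 0.0000 0.0000 0.0000 0.0000
k=8: j=0 S=65.1828 intr=39.7172 cont=39.6465 V=39.7172[EX]; j=1 S=78.1798 intr=26.7202 cont=26.6495 V=26.7202[EX]; j=2 S=93.7684 intr=11.1316 cont=11.0610 V=11.1316[EX]; j=3 S=112.4652 intr=0.0000 cont=1.1451 V=1.1451[hold]; j=4 S=134.8900 intr=0.0000 cont=0.0000 V=0.0000[hold]; j=5 S=161.7862 intr=0.0000 cont=0.0000 V=0.0000[hold]; j=6 S=194.0453 intr=0.0000 cont=0.0000 V=0.0000[hold]; j=7 S=232.7367 intr=0.0000 cont=0.0000 V=0.0000[hold]; j=8 S=279.1428 intr=0.0000 cont=0.0000 V=0.0000[hold]  S*(8)=93.7684
k=7: j=0 S=71.3861 intr=33.5139 cont=33.4432 V=33.5139[EX]; j=1 S=85.6201 intr=19.2799 cont=19.2093 V=19.2799[EX]; j=2 S=102.6921 intr=2.2079 cont=6.3239 V=6.3239[hold]; j=3 S=123.1683 intr=0.0000 cont=0.5939 V=0.5939[hold]; j=4 S=147.7272 intr=0.0000 cont=0.0000 V=0.0000[hold]; j=5 S=177.1831 intr=0.0000 cont=0.0000 V=0.0000[hold]; j=6 S=212.5122 intr=0.0000 cont=0.0000 V=0.0000[hold]; j=7 S=254.8858 intr=0.0000 cont=0.0000 V=0.0000[hold]  S*(7)=85.6201
k=6: j=0 S=78.1798 intr=26.7202 cont=26.6495 V=26.7202[EX]; j=1 S=93.7684 intr=11.1316 cont=13.0394 V=13.0394[hold]; j=2 S=112.4652 intr=0.0000 cont=3.5655 V=3.5655[hold]; j=3 S=134.8900 intr=0.0000 cont=0.3080 V=0.3080[hold]; j=4 S=161.7862 intr=0.0000 cont=0.0000 V=0.0000[hold]; j=5 S=194.0453 intr=0.0000 cont=0.0000 V=0.0000[hold]; j=6 S=232.7367 intr=0.0000 cont=0.0000 V=0.0000[hold]  S*(6)=78.1798
k=5: j=0 S=85.6201 intr=19.2799 cont=20.1263 V=20.1263[hold]; j=1 S=102.6921 intr=2.2079 cont=8.4768 V=8.4768[hold]; j=2 S=123.1683 intr=0.0000 cont=1.9973 V=1.9973[hold]; j=3 S=147.7272 intr=0.0000 cont=0.1598 V=0.1598[hold]; j=4 S=177.1831 intr=0.0000 cont=0.0000 V=0.0000[hold]; j=5 S=212.5122 intr=0.0000 cont=0.0000 V=0.0000[hold]  S*(5)=-
k=4: j=0 S=93.7684 intr=11.1316 cont=14.5132 V=14.5132[hold]; j=1 S=112.4652 intr=0.0000 cont=5.3566 V=5.3566[hold]; j=2 S=134.8900 intr=0.0000 cont=1.1127 V=1.1127[hold]; j=3 S=161.7862 intr=0.0000 cont=0.0829 V=0.0829[hold]; j=4 S=194.0453 intr=0.0000 cont=0.0000 V=0.0000[hold]  S*(4)=-
k=3: j=0 S=102.6921 intr=2.2079 cont=10.1022 V=10.1022[hold]; j=1 S=123.1683 intr=0.0000 cont=3.3131 V=3.3131[hold]; j=2 S=147.7272 intr=0.0000 cont=0.6170 V=0.6170[hold]; j=3 S=177.1831 intr=0.0000 cont=0.0430 V=0.0430[hold]  S*(3)=-
k=2: j=0 S=112.4652 intr=0.0000 cont=6.8321 V=6.8321[hold]; j=1 S=134.8900 intr=0.0000 cont=2.0149 V=2.0149[hold]; j=2 S=161.7862 intr=0.0000 cont=0.3407 V=0.3407[hold]  S*(2)=-
k=1: j=0 S=123.1683 intr=0.0000 cont=4.5121 V=4.5121[hold]; j=1 S=147.7272 intr=0.0000 cont=1.2088 V=1.2088[hold]  S*(1)=-
k=0: j=0 S=134.8900 intr=0.0000 cont=2.9213 V=2.9213[hold]  S*(0)=-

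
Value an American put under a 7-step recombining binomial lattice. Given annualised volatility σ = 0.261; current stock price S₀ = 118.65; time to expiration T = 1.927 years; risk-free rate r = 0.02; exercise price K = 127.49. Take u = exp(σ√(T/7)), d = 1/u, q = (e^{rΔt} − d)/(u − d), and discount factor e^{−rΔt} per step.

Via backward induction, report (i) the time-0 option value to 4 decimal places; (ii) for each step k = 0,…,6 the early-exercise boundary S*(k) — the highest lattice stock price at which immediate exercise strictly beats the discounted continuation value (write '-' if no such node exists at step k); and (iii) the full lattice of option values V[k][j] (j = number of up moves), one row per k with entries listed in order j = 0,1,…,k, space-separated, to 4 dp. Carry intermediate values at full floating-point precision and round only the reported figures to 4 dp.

price = 20.2748
boundary = - - - 78.6774 90.2241 78.6774 90.2241
tree:
20.2748
28.1990 12.1215
37.8554 18.3031 5.7192
48.8126 26.6930 9.6348 1.6415
58.8816 37.2659 15.8103 3.2106 0.0000
67.6619 48.8126 24.9884 6.2798 0.0000 0.0000
75.3186 58.8816 37.2659 12.2829 0.0000 0.0000 0.0000
81.9954 67.6619 48.8126 24.0246 0.0000 0.0000 0.0000 0.0000

Δt=0.27529  u=1.14676  d=0.87202  q=0.48591  discount=0.99451
step 7 (expiry): payoffs max(K−S,0) = 81.9954 67.6619 48.8126 24.0246 0.0000 0.0000 0.0000 0.0000
step 6: (k=6,j=0): S=52.1714, (K−S)⁺=75.3186, hold=74.6186 ⇒ V=75.3186 exercise | (k=6,j=1): S=68.6084, (K−S)⁺=58.8816, hold=58.1816 ⇒ V=58.8816 exercise | (k=6,j=2): S=90.2241, (K−S)⁺=37.2659, hold=36.5659 ⇒ V=37.2659 exercise | (k=6,j=3): S=118.6500, (K−S)⁺=8.8400, hold=12.2829 ⇒ V=12.2829 continue | (k=6,j=4): S=156.0317, (K−S)⁺=0.0000, hold=0.0000 ⇒ V=0.0000 continue | (k=6,j=5): S=205.1909, (K−S)⁺=0.0000, hold=0.0000 ⇒ V=0.0000 continue | (k=6,j=6): S=269.8380, (K−S)⁺=0.0000, hold=0.0000 ⇒ V=0.0000 continue  boundary S*=90.2241
step 5: (k=5,j=0): S=59.8281, (K−S)⁺=67.6619, hold=66.9619 ⇒ V=67.6619 exercise | (k=5,j=1): S=78.6774, (K−S)⁺=48.8126, hold=48.1126 ⇒ V=48.8126 exercise | (k=5,j=2): S=103.4654, (K−S)⁺=24.0246, hold=24.9884 ⇒ V=24.9884 continue | (k=5,j=3): S=136.0631, (K−S)⁺=0.0000, hold=6.2798 ⇒ V=6.2798 continue | (k=5,j=4): S=178.9309, (K−S)⁺=0.0000, hold=0.0000 ⇒ V=0.0000 continue | (k=5,j=5): S=235.3047, (K−S)⁺=0.0000, hold=0.0000 ⇒ V=0.0000 continue  boundary S*=78.6774
step 4: (k=4,j=0): S=68.6084, (K−S)⁺=58.8816, hold=58.1816 ⇒ V=58.8816 exercise | (k=4,j=1): S=90.2241, (K−S)⁺=37.2659, hold=37.0316 ⇒ V=37.2659 exercise | (k=4,j=2): S=118.6500, (K−S)⁺=8.8400, hold=15.8103 ⇒ V=15.8103 continue | (k=4,j=3): S=156.0317, (K−S)⁺=0.0000, hold=3.2106 ⇒ V=3.2106 continue | (k=4,j=4): S=205.1909, (K−S)⁺=0.0000, hold=0.0000 ⇒ V=0.0000 continue  boundary S*=90.2241
step 3: (k=3,j=0): S=78.6774, (K−S)⁺=48.8126, hold=48.1126 ⇒ V=48.8126 exercise | (k=3,j=1): S=103.4654, (K−S)⁺=24.0246, hold=26.6930 ⇒ V=26.6930 continue | (k=3,j=2): S=136.0631, (K−S)⁺=0.0000, hold=9.6348 ⇒ V=9.6348 continue | (k=3,j=3): S=178.9309, (K−S)⁺=0.0000, hold=1.6415 ⇒ V=1.6415 continue  boundary S*=78.6774
step 2: (k=2,j=0): S=90.2241, (K−S)⁺=37.2659, hold=37.8554 ⇒ V=37.8554 continue | (k=2,j=1): S=118.6500, (K−S)⁺=8.8400, hold=18.3031 ⇒ V=18.3031 continue | (k=2,j=2): S=156.0317, (K−S)⁺=0.0000, hold=5.7192 ⇒ V=5.7192 continue  boundary S*=-
step 1: (k=1,j=0): S=103.4654, (K−S)⁺=24.0246, hold=28.1990 ⇒ V=28.1990 continue | (k=1,j=1): S=136.0631, (K−S)⁺=0.0000, hold=12.1215 ⇒ V=12.1215 continue  boundary S*=-
step 0: (k=0,j=0): S=118.6500, (K−S)⁺=8.8400, hold=20.2748 ⇒ V=20.2748 continue  boundary S*=-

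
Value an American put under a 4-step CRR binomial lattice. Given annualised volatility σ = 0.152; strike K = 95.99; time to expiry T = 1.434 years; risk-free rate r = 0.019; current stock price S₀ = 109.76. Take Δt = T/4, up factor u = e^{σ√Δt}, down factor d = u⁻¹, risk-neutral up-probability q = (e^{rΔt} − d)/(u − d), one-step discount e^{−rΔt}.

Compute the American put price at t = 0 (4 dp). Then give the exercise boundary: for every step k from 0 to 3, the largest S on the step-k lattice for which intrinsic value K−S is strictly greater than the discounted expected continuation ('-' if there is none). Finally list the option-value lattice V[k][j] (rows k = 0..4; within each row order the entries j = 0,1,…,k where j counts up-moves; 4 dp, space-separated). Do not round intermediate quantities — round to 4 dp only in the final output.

price = 2.1661
boundary = - - - 83.5351
tree:
2.1661
3.9607 0.5033
7.1103 1.0442 0.0000
12.4549 2.1667 0.0000 0.0000
19.7217 4.4957 0.0000 0.0000 0.0000

Δt=0.35850, u=1.09528, d=0.91301, q=0.51476, disc=e^(-rΔt)=0.99321
k=4 terminal: V=max(K-S,0) → 19.7217 4.4957 0.0000 0.0000 0.0000
k=3: j=0 S=83.5351 intr=12.4549 cont=11.8033 V=12.4549[EX]; j=1 S=100.2118 intr=0.0000 cont=2.1667 V=2.1667[hold]; j=2 S=120.2179 intr=0.0000 cont=0.0000 V=0.0000[hold]; j=3 S=144.2179 intr=0.0000 cont=0.0000 V=0.0000[hold]  S*(3)=83.5351
k=2: j=0 S=91.4943 intr=4.4957 cont=7.1103 V=7.1103[hold]; j=1 S=109.7600 intr=0.0000 cont=1.0442 V=1.0442[hold]; j=2 S=131.6722 intr=0.0000 cont=0.0000 V=0.0000[hold]  S*(2)=-
k=1: j=0 S=100.2118 intr=0.0000 cont=3.9607 V=3.9607[hold]; j=1 S=120.2179 intr=0.0000 cont=0.5033 V=0.5033[hold]  S*(1)=-
k=0: j=0 S=109.7600 intr=0.0000 cont=2.1661 V=2.1661[hold]  S*(0)=-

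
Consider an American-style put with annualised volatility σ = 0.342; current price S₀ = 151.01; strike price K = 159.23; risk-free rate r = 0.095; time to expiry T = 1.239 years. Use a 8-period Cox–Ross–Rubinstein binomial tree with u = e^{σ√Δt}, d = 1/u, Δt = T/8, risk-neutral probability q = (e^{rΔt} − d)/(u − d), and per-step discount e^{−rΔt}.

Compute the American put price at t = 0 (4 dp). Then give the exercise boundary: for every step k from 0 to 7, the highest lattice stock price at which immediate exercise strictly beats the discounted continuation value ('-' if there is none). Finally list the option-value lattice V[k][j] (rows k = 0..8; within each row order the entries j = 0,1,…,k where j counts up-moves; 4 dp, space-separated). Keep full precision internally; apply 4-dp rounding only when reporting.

price = 20.7053
boundary = - - 115.3722 100.8438 115.3722 100.8438 115.3722 131.9938
tree:
20.7053
30.6085 12.2001
43.8578 19.3122 6.0161
58.3862 29.6431 10.3747 2.1847
71.0852 43.8578 17.4328 4.1883 0.4070
82.1850 58.3862 28.3109 7.9394 0.8628 0.0000
91.8870 71.0852 43.8578 14.8394 1.8290 0.0000 0.0000
100.3673 82.1850 58.3862 27.2362 3.8774 0.0000 0.0000 0.0000
107.7797 91.8870 71.0852 43.8578 8.2200 0.0000 0.0000 0.0000 0.0000

Δt=0.15488  u=1.14407  d=0.87407  q=0.52130  discount=0.98539
step 8 (expiry): payoffs max(K−S,0) = 107.7797 91.8870 71.0852 43.8578 8.2200 0.0000 0.0000 0.0000 0.0000
step 7: (k=7,j=0): S=58.8627, (K−S)⁺=100.3673, hold=98.0417 ⇒ V=100.3673 exercise | (k=7,j=1): S=77.0450, (K−S)⁺=82.1850, hold=79.8594 ⇒ V=82.1850 exercise | (k=7,j=2): S=100.8438, (K−S)⁺=58.3862, hold=56.0606 ⇒ V=58.3862 exercise | (k=7,j=3): S=131.9938, (K−S)⁺=27.2362, hold=24.9106 ⇒ V=27.2362 exercise | (k=7,j=4): S=172.7659, (K−S)⁺=0.0000, hold=3.8774 ⇒ V=3.8774 continue | (k=7,j=5): S=226.1322, (K−S)⁺=0.0000, hold=0.0000 ⇒ V=0.0000 continue | (k=7,j=6): S=295.9831, (K−S)⁺=0.0000, hold=0.0000 ⇒ V=0.0000 continue | (k=7,j=7): S=387.4104, (K−S)⁺=0.0000, hold=0.0000 ⇒ V=0.0000 continue  boundary S*=131.9938
step 6: (k=6,j=0): S=67.3430, (K−S)⁺=91.8870, hold=89.5614 ⇒ V=91.8870 exercise | (k=6,j=1): S=88.1448, (K−S)⁺=71.0852, hold=68.7596 ⇒ V=71.0852 exercise | (k=6,j=2): S=115.3722, (K−S)⁺=43.8578, hold=41.5322 ⇒ V=43.8578 exercise | (k=6,j=3): S=151.0100, (K−S)⁺=8.2200, hold=14.8394 ⇒ V=14.8394 continue | (k=6,j=4): S=197.6561, (K−S)⁺=0.0000, hold=1.8290 ⇒ V=1.8290 continue | (k=6,j=5): S=258.7108, (K−S)⁺=0.0000, hold=0.0000 ⇒ V=0.0000 continue | (k=6,j=6): S=338.6250, (K−S)⁺=0.0000, hold=0.0000 ⇒ V=0.0000 continue  boundary S*=115.3722
step 5: (k=5,j=0): S=77.0450, (K−S)⁺=82.1850, hold=79.8594 ⇒ V=82.1850 exercise | (k=5,j=1): S=100.8438, (K−S)⁺=58.3862, hold=56.0606 ⇒ V=58.3862 exercise | (k=5,j=2): S=131.9938, (K−S)⁺=27.2362, hold=28.3109 ⇒ V=28.3109 continue | (k=5,j=3): S=172.7659, (K−S)⁺=0.0000, hold=7.9394 ⇒ V=7.9394 continue | (k=5,j=4): S=226.1322, (K−S)⁺=0.0000, hold=0.8628 ⇒ V=0.8628 continue | (k=5,j=5): S=295.9831, (K−S)⁺=0.0000, hold=0.0000 ⇒ V=0.0000 continue  boundary S*=100.8438
step 4: (k=4,j=0): S=88.1448, (K−S)⁺=71.0852, hold=68.7596 ⇒ V=71.0852 exercise | (k=4,j=1): S=115.3722, (K−S)⁺=43.8578, hold=42.0842 ⇒ V=43.8578 exercise | (k=4,j=2): S=151.0100, (K−S)⁺=8.2200, hold=17.4328 ⇒ V=17.4328 continue | (k=4,j=3): S=197.6561, (K−S)⁺=0.0000, hold=4.1883 ⇒ V=4.1883 continue | (k=4,j=4): S=258.7108, (K−S)⁺=0.0000, hold=0.4070 ⇒ V=0.4070 continue  boundary S*=115.3722
step 3: (k=3,j=0): S=100.8438, (K−S)⁺=58.3862, hold=56.0606 ⇒ V=58.3862 exercise | (k=3,j=1): S=131.9938, (K−S)⁺=27.2362, hold=29.6431 ⇒ V=29.6431 continue | (k=3,j=2): S=172.7659, (K−S)⁺=0.0000, hold=10.3747 ⇒ V=10.3747 continue | (k=3,j=3): S=226.1322, (K−S)⁺=0.0000, hold=2.1847 ⇒ V=2.1847 continue  boundary S*=100.8438
step 2: (k=2,j=0): S=115.3722, (K−S)⁺=43.8578, hold=42.7685 ⇒ V=43.8578 exercise | (k=2,j=1): S=151.0100, (K−S)⁺=8.2200, hold=19.3122 ⇒ V=19.3122 continue | (k=2,j=2): S=197.6561, (K−S)⁺=0.0000, hold=6.0161 ⇒ V=6.0161 continue  boundary S*=115.3722
step 1: (k=1,j=0): S=131.9938, (K−S)⁺=27.2362, hold=30.6085 ⇒ V=30.6085 continue | (k=1,j=1): S=172.7659, (K−S)⁺=0.0000, hold=12.2001 ⇒ V=12.2001 continue  boundary S*=-
step 0: (k=0,j=0): S=151.0100, (K−S)⁺=8.2200, hold=20.7053 ⇒ V=20.7053 continue  boundary S*=-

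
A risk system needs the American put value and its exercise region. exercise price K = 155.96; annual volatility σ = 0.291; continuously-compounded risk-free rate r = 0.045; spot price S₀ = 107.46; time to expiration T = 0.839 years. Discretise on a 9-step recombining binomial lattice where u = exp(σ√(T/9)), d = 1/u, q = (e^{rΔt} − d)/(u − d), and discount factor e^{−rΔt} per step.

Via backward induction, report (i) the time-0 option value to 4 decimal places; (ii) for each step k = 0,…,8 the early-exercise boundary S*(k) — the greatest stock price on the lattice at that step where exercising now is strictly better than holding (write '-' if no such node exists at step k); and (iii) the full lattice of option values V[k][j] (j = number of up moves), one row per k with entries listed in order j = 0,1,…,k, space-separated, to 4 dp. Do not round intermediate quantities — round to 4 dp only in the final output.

price = 48.5000
boundary = 107.4600 98.3241 107.4600 117.4447 107.4600 117.4447 107.4600 117.4447 128.3572
tree:
48.5000
57.6359 38.7545
65.9950 48.5000 29.3895
73.6435 57.6359 38.5153 20.5621
80.6417 65.9950 48.5000 28.6990 12.6440
87.0450 73.6435 57.6359 38.5153 19.1792 6.2520
92.9039 80.6417 65.9950 48.5000 27.9058 10.6630 1.9185
98.2647 87.0450 73.6435 57.6359 38.5153 17.5907 3.8642 0.0000
103.1698 92.9039 80.6417 65.9950 48.5000 27.6028 7.7831 0.0000 0.0000
107.6578 98.2647 87.0450 73.6435 57.6359 38.5153 15.6764 0.0000 0.0000 0.0000

Δt=0.09322  u=1.09292  d=0.91498  q=0.50143  discount=0.99581
step 9 (expiry): payoffs max(K−S,0) = 107.6578 98.2647 87.0450 73.6435 57.6359 38.5153 15.6764 0.0000 0.0000 0.0000
step 8: (k=8,j=0): S=52.7902, (K−S)⁺=103.1698, hold=102.5169 ⇒ V=103.1698 exercise | (k=8,j=1): S=63.0561, (K−S)⁺=92.9039, hold=92.2510 ⇒ V=92.9039 exercise | (k=8,j=2): S=75.3183, (K−S)⁺=80.6417, hold=79.9889 ⇒ V=80.6417 exercise | (k=8,j=3): S=89.9650, (K−S)⁺=65.9950, hold=65.3421 ⇒ V=65.9950 exercise | (k=8,j=4): S=107.4600, (K−S)⁺=48.5000, hold=47.8471 ⇒ V=48.5000 exercise | (k=8,j=5): S=128.3572, (K−S)⁺=27.6028, hold=26.9499 ⇒ V=27.6028 exercise | (k=8,j=6): S=153.3181, (K−S)⁺=2.6419, hold=7.7831 ⇒ V=7.7831 continue | (k=8,j=7): S=183.1330, (K−S)⁺=0.0000, hold=0.0000 ⇒ V=0.0000 continue | (k=8,j=8): S=218.7459, (K−S)⁺=0.0000, hold=0.0000 ⇒ V=0.0000 continue  boundary S*=128.3572
step 7: (k=7,j=0): S=57.6953, (K−S)⁺=98.2647, hold=97.6118 ⇒ V=98.2647 exercise | (k=7,j=1): S=68.9150, (K−S)⁺=87.0450, hold=86.3921 ⇒ V=87.0450 exercise | (k=7,j=2): S=82.3165, (K−S)⁺=73.6435, hold=72.9906 ⇒ V=73.6435 exercise | (k=7,j=3): S=98.3241, (K−S)⁺=57.6359, hold=56.9830 ⇒ V=57.6359 exercise | (k=7,j=4): S=117.4447, (K−S)⁺=38.5153, hold=37.8624 ⇒ V=38.5153 exercise | (k=7,j=5): S=140.2836, (K−S)⁺=15.6764, hold=17.5907 ⇒ V=17.5907 continue | (k=7,j=6): S=167.5637, (K−S)⁺=0.0000, hold=3.8642 ⇒ V=3.8642 continue | (k=7,j=7): S=200.1490, (K−S)⁺=0.0000, hold=0.0000 ⇒ V=0.0000 continue  boundary S*=117.4447
step 6: (k=6,j=0): S=63.0561, (K−S)⁺=92.9039, hold=92.2510 ⇒ V=92.9039 exercise | (k=6,j=1): S=75.3183, (K−S)⁺=80.6417, hold=79.9889 ⇒ V=80.6417 exercise | (k=6,j=2): S=89.9650, (K−S)⁺=65.9950, hold=65.3421 ⇒ V=65.9950 exercise | (k=6,j=3): S=107.4600, (K−S)⁺=48.5000, hold=47.8471 ⇒ V=48.5000 exercise | (k=6,j=4): S=128.3572, (K−S)⁺=27.6028, hold=27.9058 ⇒ V=27.9058 continue | (k=6,j=5): S=153.3181, (K−S)⁺=2.6419, hold=10.6630 ⇒ V=10.6630 continue | (k=6,j=6): S=183.1330, (K−S)⁺=0.0000, hold=1.9185 ⇒ V=1.9185 continue  boundary S*=107.4600
step 5: (k=5,j=0): S=68.9150, (K−S)⁺=87.0450, hold=86.3921 ⇒ V=87.0450 exercise | (k=5,j=1): S=82.3165, (K−S)⁺=73.6435, hold=72.9906 ⇒ V=73.6435 exercise | (k=5,j=2): S=98.3241, (K−S)⁺=57.6359, hold=56.9830 ⇒ V=57.6359 exercise | (k=5,j=3): S=117.4447, (K−S)⁺=38.5153, hold=38.0137 ⇒ V=38.5153 exercise | (k=5,j=4): S=140.2836, (K−S)⁺=15.6764, hold=19.1792 ⇒ V=19.1792 continue | (k=5,j=5): S=167.5637, (K−S)⁺=0.0000, hold=6.2520 ⇒ V=6.2520 continue  boundary S*=117.4447
step 4: (k=4,j=0): S=75.3183, (K−S)⁺=80.6417, hold=79.9889 ⇒ V=80.6417 exercise | (k=4,j=1): S=89.9650, (K−S)⁺=65.9950, hold=65.3421 ⇒ V=65.9950 exercise | (k=4,j=2): S=107.4600, (K−S)⁺=48.5000, hold=47.8471 ⇒ V=48.5000 exercise | (k=4,j=3): S=128.3572, (K−S)⁺=27.6028, hold=28.6990 ⇒ V=28.6990 continue | (k=4,j=4): S=153.3181, (K−S)⁺=2.6419, hold=12.6440 ⇒ V=12.6440 continue  boundary S*=107.4600
step 3: (k=3,j=0): S=82.3165, (K−S)⁺=73.6435, hold=72.9906 ⇒ V=73.6435 exercise | (k=3,j=1): S=98.3241, (K−S)⁺=57.6359, hold=56.9830 ⇒ V=57.6359 exercise | (k=3,j=2): S=117.4447, (K−S)⁺=38.5153, hold=38.4097 ⇒ V=38.5153 exercise | (k=3,j=3): S=140.2836, (K−S)⁺=15.6764, hold=20.5621 ⇒ V=20.5621 continue  boundary S*=117.4447
step 2: (k=2,j=0): S=89.9650, (K−S)⁺=65.9950, hold=65.3421 ⇒ V=65.9950 exercise | (k=2,j=1): S=107.4600, (K−S)⁺=48.5000, hold=47.8471 ⇒ V=48.5000 exercise | (k=2,j=2): S=128.3572, (K−S)⁺=27.6028, hold=29.3895 ⇒ V=29.3895 continue  boundary S*=107.4600
step 1: (k=1,j=0): S=98.3241, (K−S)⁺=57.6359, hold=56.9830 ⇒ V=57.6359 exercise | (k=1,j=1): S=117.4447, (K−S)⁺=38.5153, hold=38.7545 ⇒ V=38.7545 continue  boundary S*=98.3241
step 0: (k=0,j=0): S=107.4600, (K−S)⁺=48.5000, hold=47.9666 ⇒ V=48.5000 exercise  boundary S*=107.4600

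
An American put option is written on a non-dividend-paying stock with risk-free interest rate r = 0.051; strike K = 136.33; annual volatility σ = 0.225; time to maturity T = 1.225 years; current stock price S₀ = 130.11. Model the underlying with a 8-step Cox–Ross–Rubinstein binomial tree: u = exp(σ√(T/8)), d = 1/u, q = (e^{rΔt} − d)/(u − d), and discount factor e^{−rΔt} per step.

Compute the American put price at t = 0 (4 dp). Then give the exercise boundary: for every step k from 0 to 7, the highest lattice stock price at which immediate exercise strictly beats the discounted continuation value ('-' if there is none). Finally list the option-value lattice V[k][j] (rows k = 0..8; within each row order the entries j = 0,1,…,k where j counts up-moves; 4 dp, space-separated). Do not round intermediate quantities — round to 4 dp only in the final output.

price = 13.2829
boundary = - - 109.1027 99.9075 109.1027 99.9075 109.1027 119.1443
tree:
13.2829
19.3297 7.9553
27.2273 12.4015 4.0109
36.4225 18.7269 6.8062 1.5163
44.8428 27.2273 11.2387 2.8571 0.3135
52.5533 36.4225 17.9141 5.3061 0.6616 0.0000
59.6141 44.8428 27.2273 9.6707 1.3964 0.0000 0.0000
66.0797 52.5533 36.4225 17.1857 2.9471 0.0000 0.0000 0.0000
72.0005 59.6141 44.8428 27.2273 6.2200 0.0000 0.0000 0.0000 0.0000

params: Δt=0.15313 u=1.09204 d=0.91572 q=0.52247 e^(-rΔt)=0.99222
t_8 payoffs: 72.0005 59.6141 44.8428 27.2273 6.2200 0.0000 0.0000 0.0000 0.0000
t_7: node(7,0) S=70.2503 payoff=66.0797 vs cont=65.0192 → 66.0797 [stop]  node(7,1) S=83.7767 payoff=52.5533 vs cont=51.4928 → 52.5533 [stop]  node(7,2) S=99.9075 payoff=36.4225 vs cont=35.3620 → 36.4225 [stop]  node(7,3) S=119.1443 payoff=17.1857 vs cont=16.1252 → 17.1857 [stop]  node(7,4) S=142.0850 payoff=0.0000 vs cont=2.9471 → 2.9471 [wait]  node(7,5) S=169.4429 payoff=0.0000 vs cont=0.0000 → 0.0000 [wait]  node(7,6) S=202.0684 payoff=0.0000 vs cont=0.0000 → 0.0000 [wait]  node(7,7) S=240.9758 payoff=0.0000 vs cont=0.0000 → 0.0000 [wait]  ⇒ S*(7)=119.1443
t_6: node(6,0) S=76.7159 payoff=59.6141 vs cont=58.5536 → 59.6141 [stop]  node(6,1) S=91.4872 payoff=44.8428 vs cont=43.7823 → 44.8428 [stop]  node(6,2) S=109.1027 payoff=27.2273 vs cont=26.1668 → 27.2273 [stop]  node(6,3) S=130.1100 payoff=6.2200 vs cont=9.6707 → 9.6707 [wait]  node(6,4) S=155.1621 payoff=0.0000 vs cont=1.3964 → 1.3964 [wait]  node(6,5) S=185.0380 payoff=0.0000 vs cont=0.0000 → 0.0000 [wait]  node(6,6) S=220.6662 payoff=0.0000 vs cont=0.0000 → 0.0000 [wait]  ⇒ S*(6)=109.1027
t_5: node(5,0) S=83.7767 payoff=52.5533 vs cont=51.4928 → 52.5533 [stop]  node(5,1) S=99.9075 payoff=36.4225 vs cont=35.3620 → 36.4225 [stop]  node(5,2) S=119.1443 payoff=17.1857 vs cont=17.9141 → 17.9141 [wait]  node(5,3) S=142.0850 payoff=0.0000 vs cont=5.3061 → 5.3061 [wait]  node(5,4) S=169.4429 payoff=0.0000 vs cont=0.6616 → 0.6616 [wait]  node(5,5) S=202.0684 payoff=0.0000 vs cont=0.0000 → 0.0000 [wait]  ⇒ S*(5)=99.9075
t_4: node(4,0) S=91.4872 payoff=44.8428 vs cont=43.7823 → 44.8428 [stop]  node(4,1) S=109.1027 payoff=27.2273 vs cont=26.5443 → 27.2273 [stop]  node(4,2) S=130.1100 payoff=6.2200 vs cont=11.2387 → 11.2387 [wait]  node(4,3) S=155.1621 payoff=0.0000 vs cont=2.8571 → 2.8571 [wait]  node(4,4) S=185.0380 payoff=0.0000 vs cont=0.3135 → 0.3135 [wait]  ⇒ S*(4)=109.1027
t_3: node(3,0) S=99.9075 payoff=36.4225 vs cont=35.3620 → 36.4225 [stop]  node(3,1) S=119.1443 payoff=17.1857 vs cont=18.7269 → 18.7269 [wait]  node(3,2) S=142.0850 payoff=0.0000 vs cont=6.8062 → 6.8062 [wait]  node(3,3) S=169.4429 payoff=0.0000 vs cont=1.5163 → 1.5163 [wait]  ⇒ S*(3)=99.9075
t_2: node(2,0) S=109.1027 payoff=27.2273 vs cont=26.9657 → 27.2273 [stop]  node(2,1) S=130.1100 payoff=6.2200 vs cont=12.4015 → 12.4015 [wait]  node(2,2) S=155.1621 payoff=0.0000 vs cont=4.0109 → 4.0109 [wait]  ⇒ S*(2)=109.1027
t_1: node(1,0) S=119.1443 payoff=17.1857 vs cont=19.3297 → 19.3297 [wait]  node(1,1) S=142.0850 payoff=0.0000 vs cont=7.9553 → 7.9553 [wait]  ⇒ S*(1)=-
t_0: node(0,0) S=130.1100 payoff=6.2200 vs cont=13.2829 → 13.2829 [wait]  ⇒ S*(0)=-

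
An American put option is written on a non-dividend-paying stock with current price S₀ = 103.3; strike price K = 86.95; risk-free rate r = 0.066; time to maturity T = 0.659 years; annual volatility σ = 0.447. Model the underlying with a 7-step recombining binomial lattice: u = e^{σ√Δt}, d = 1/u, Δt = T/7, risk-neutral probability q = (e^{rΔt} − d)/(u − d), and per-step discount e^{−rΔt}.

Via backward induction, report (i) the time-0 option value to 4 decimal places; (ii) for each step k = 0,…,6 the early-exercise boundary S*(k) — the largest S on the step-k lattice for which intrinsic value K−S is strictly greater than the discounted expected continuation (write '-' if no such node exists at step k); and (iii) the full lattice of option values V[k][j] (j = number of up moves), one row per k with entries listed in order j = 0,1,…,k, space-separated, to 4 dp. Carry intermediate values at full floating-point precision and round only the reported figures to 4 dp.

price = 5.7013
boundary = - - - - 59.6820 68.4554 59.6820
tree:
5.7013
8.8696 2.4555
13.4072 4.2299 0.6283
19.5539 7.1401 1.2357 0.0000
27.2680 11.7234 2.4305 0.0000 0.0000
34.9170 18.4946 4.7806 0.0000 0.0000 0.0000
41.5856 27.2680 9.4029 0.0000 0.0000 0.0000 0.0000
47.3996 34.9170 18.4946 0.0000 0.0000 0.0000 0.0000 0.0000

Δt=0.09414  u=1.14700  d=0.87184  q=0.48842  discount=0.99381
step 7 (expiry): payoffs max(K−S,0) = 47.3996 34.9170 18.4946 0.0000 0.0000 0.0000 0.0000 0.0000
step 6: (k=6,j=0): S=45.3644, (K−S)⁺=41.5856, hold=41.0470 ⇒ V=41.5856 exercise | (k=6,j=1): S=59.6820, (K−S)⁺=27.2680, hold=26.7294 ⇒ V=27.2680 exercise | (k=6,j=2): S=78.5185, (K−S)⁺=8.4315, hold=9.4029 ⇒ V=9.4029 continue | (k=6,j=3): S=103.3000, (K−S)⁺=0.0000, hold=0.0000 ⇒ V=0.0000 continue | (k=6,j=4): S=135.9029, (K−S)⁺=0.0000, hold=0.0000 ⇒ V=0.0000 continue | (k=6,j=5): S=178.7958, (K−S)⁺=0.0000, hold=0.0000 ⇒ V=0.0000 continue | (k=6,j=6): S=235.2262, (K−S)⁺=0.0000, hold=0.0000 ⇒ V=0.0000 continue  boundary S*=59.6820
step 5: (k=5,j=0): S=52.0330, (K−S)⁺=34.9170, hold=34.3784 ⇒ V=34.9170 exercise | (k=5,j=1): S=68.4554, (K−S)⁺=18.4946, hold=18.4275 ⇒ V=18.4946 exercise | (k=5,j=2): S=90.0609, (K−S)⁺=0.0000, hold=4.7806 ⇒ V=4.7806 continue | (k=5,j=3): S=118.4853, (K−S)⁺=0.0000, hold=0.0000 ⇒ V=0.0000 continue | (k=5,j=4): S=155.8809, (K−S)⁺=0.0000, hold=0.0000 ⇒ V=0.0000 continue | (k=5,j=5): S=205.0791, (K−S)⁺=0.0000, hold=0.0000 ⇒ V=0.0000 continue  boundary S*=68.4554
step 4: (k=4,j=0): S=59.6820, (K−S)⁺=27.2680, hold=26.7294 ⇒ V=27.2680 exercise | (k=4,j=1): S=78.5185, (K−S)⁺=8.4315, hold=11.7234 ⇒ V=11.7234 continue | (k=4,j=2): S=103.3000, (K−S)⁺=0.0000, hold=2.4305 ⇒ V=2.4305 continue | (k=4,j=3): S=135.9029, (K−S)⁺=0.0000, hold=0.0000 ⇒ V=0.0000 continue | (k=4,j=4): S=178.7958, (K−S)⁺=0.0000, hold=0.0000 ⇒ V=0.0000 continue  boundary S*=59.6820
step 3: (k=3,j=0): S=68.4554, (K−S)⁺=18.4946, hold=19.5539 ⇒ V=19.5539 continue | (k=3,j=1): S=90.0609, (K−S)⁺=0.0000, hold=7.1401 ⇒ V=7.1401 continue | (k=3,j=2): S=118.4853, (K−S)⁺=0.0000, hold=1.2357 ⇒ V=1.2357 continue | (k=3,j=3): S=155.8809, (K−S)⁺=0.0000, hold=0.0000 ⇒ V=0.0000 continue  boundary S*=-
step 2: (k=2,j=0): S=78.5185, (K−S)⁺=8.4315, hold=13.4072 ⇒ V=13.4072 continue | (k=2,j=1): S=103.3000, (K−S)⁺=0.0000, hold=4.2299 ⇒ V=4.2299 continue | (k=2,j=2): S=135.9029, (K−S)⁺=0.0000, hold=0.6283 ⇒ V=0.6283 continue  boundary S*=-
step 1: (k=1,j=0): S=90.0609, (K−S)⁺=0.0000, hold=8.8696 ⇒ V=8.8696 continue | (k=1,j=1): S=118.4853, (K−S)⁺=0.0000, hold=2.4555 ⇒ V=2.4555 continue  boundary S*=-
step 0: (k=0,j=0): S=103.3000, (K−S)⁺=0.0000, hold=5.7013 ⇒ V=5.7013 continue  boundary S*=-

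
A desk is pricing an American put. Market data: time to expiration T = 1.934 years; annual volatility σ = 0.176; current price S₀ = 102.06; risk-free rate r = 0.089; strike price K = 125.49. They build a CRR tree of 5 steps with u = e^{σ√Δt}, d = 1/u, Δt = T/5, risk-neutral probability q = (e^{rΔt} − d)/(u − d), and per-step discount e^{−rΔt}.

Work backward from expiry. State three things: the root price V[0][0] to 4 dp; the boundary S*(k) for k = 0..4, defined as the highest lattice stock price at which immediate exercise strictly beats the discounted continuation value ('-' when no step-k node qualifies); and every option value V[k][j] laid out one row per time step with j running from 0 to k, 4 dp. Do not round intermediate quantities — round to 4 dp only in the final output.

params: Δt=0.38680 u=1.11568 d=0.89632 q=0.63233 e^(-rΔt)=0.96616
t_5 payoffs: 66.4473 51.9977 34.0118 11.6242 0.0000 0.0000
t_4: node(4,0) S=65.8725 payoff=59.6175 vs cont=55.3710 → 59.6175 [stop]  node(4,1) S=81.9936 payoff=43.4964 vs cont=39.2499 → 43.4964 [stop]  node(4,2) S=102.0600 payoff=23.4300 vs cont=19.1835 → 23.4300 [stop]  node(4,3) S=127.0373 payoff=0.0000 vs cont=4.1292 → 4.1292 [wait]  node(4,4) S=158.1274 payoff=0.0000 vs cont=0.0000 → 0.0000 [wait]  ⇒ S*(4)=102.0600
t_3: node(3,0) S=73.4923 payoff=51.9977 vs cont=47.7512 → 51.9977 [stop]  node(3,1) S=91.4782 payoff=34.0118 vs cont=29.7653 → 34.0118 [stop]  node(3,2) S=113.8658 payoff=11.6242 vs cont=10.8456 → 11.6242 [stop]  node(3,3) S=141.7325 payoff=0.0000 vs cont=1.4668 → 1.4668 [wait]  ⇒ S*(3)=113.8658
t_2: node(2,0) S=81.9936 payoff=43.4964 vs cont=39.2499 → 43.4964 [stop]  node(2,1) S=102.0600 payoff=23.4300 vs cont=19.1835 → 23.4300 [stop]  node(2,2) S=127.0373 payoff=0.0000 vs cont=5.0253 → 5.0253 [wait]  ⇒ S*(2)=102.0600
t_1: node(1,0) S=91.4782 payoff=34.0118 vs cont=29.7653 → 34.0118 [stop]  node(1,1) S=113.8658 payoff=11.6242 vs cont=11.3931 → 11.6242 [stop]  ⇒ S*(1)=113.8658
t_0: node(0,0) S=102.0600 payoff=23.4300 vs cont=19.1835 → 23.4300 [stop]  ⇒ S*(0)=102.0600

price = 23.4300
boundary = 102.0600 113.8658 102.0600 113.8658 102.0600
tree:
23.4300
34.0118 11.6242
43.4964 23.4300 5.0253
51.9977 34.0118 11.6242 1.4668
59.6175 43.4964 23.4300 4.1292 0.0000
66.4473 51.9977 34.0118 11.6242 0.0000 0.0000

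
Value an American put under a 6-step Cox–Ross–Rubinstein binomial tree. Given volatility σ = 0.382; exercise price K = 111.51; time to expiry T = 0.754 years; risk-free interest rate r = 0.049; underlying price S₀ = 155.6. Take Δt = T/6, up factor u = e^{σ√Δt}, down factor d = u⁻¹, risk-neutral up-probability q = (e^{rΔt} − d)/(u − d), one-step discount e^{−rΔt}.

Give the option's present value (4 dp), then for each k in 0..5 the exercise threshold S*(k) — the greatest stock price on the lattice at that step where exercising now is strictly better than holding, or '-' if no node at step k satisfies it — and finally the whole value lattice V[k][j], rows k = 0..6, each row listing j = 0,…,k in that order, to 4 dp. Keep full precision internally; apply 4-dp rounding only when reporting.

Δt=0.12567, u=1.14501, d=0.87335, q=0.48893, disc=e^(-rΔt)=0.99386
k=6 terminal: V=max(K-S,0) → 42.4631 20.9855 0.0000 0.0000 0.0000 0.0000 0.0000
k=5: j=0 S=79.0597 intr=32.4503 cont=31.7658 V=32.4503[EX]; j=1 S=103.6518 intr=7.8582 cont=10.6591 V=10.6591[hold]; j=2 S=135.8935 intr=0.0000 cont=0.0000 V=0.0000[hold]; j=3 S=178.1642 intr=0.0000 cont=0.0000 V=0.0000[hold]; j=4 S=233.5835 intr=0.0000 cont=0.0000 V=0.0000[hold]; j=5 S=306.2415 intr=0.0000 cont=0.0000 V=0.0000[hold]  S*(5)=79.0597
k=4: j=0 S=90.5245 intr=20.9855 cont=21.6621 V=21.6621[hold]; j=1 S=118.6828 intr=0.0000 cont=5.4141 V=5.4141[hold]; j=2 S=155.6000 intr=0.0000 cont=0.0000 V=0.0000[hold]; j=3 S=204.0006 intr=0.0000 cont=0.0000 V=0.0000[hold]; j=4 S=267.4565 intr=0.0000 cont=0.0000 V=0.0000[hold]  S*(4)=-
k=3: j=0 S=103.6518 intr=7.8582 cont=13.6337 V=13.6337[hold]; j=1 S=135.8935 intr=0.0000 cont=2.7500 V=2.7500[hold]; j=2 S=178.1642 intr=0.0000 cont=0.0000 V=0.0000[hold]; j=3 S=233.5835 intr=0.0000 cont=0.0000 V=0.0000[hold]  S*(3)=-
k=2: j=0 S=118.6828 intr=0.0000 cont=8.2612 V=8.2612[hold]; j=1 S=155.6000 intr=0.0000 cont=1.3968 V=1.3968[hold]; j=2 S=204.0006 intr=0.0000 cont=0.0000 V=0.0000[hold]  S*(2)=-
k=1: j=0 S=135.8935 intr=0.0000 cont=4.8749 V=4.8749[hold]; j=1 S=178.1642 intr=0.0000 cont=0.7095 V=0.7095[hold]  S*(1)=-
k=0: j=0 S=155.6000 intr=0.0000 cont=2.8208 V=2.8208[hold]  S*(0)=-

price = 2.8208
boundary = - - - - - 79.0597
tree:
2.8208
4.8749 0.7095
8.2612 1.3968 0.0000
13.6337 2.7500 0.0000 0.0000
21.6621 5.4141 0.0000 0.0000 0.0000
32.4503 10.6591 0.0000 0.0000 0.0000 0.0000
42.4631 20.9855 0.0000 0.0000 0.0000 0.0000 0.0000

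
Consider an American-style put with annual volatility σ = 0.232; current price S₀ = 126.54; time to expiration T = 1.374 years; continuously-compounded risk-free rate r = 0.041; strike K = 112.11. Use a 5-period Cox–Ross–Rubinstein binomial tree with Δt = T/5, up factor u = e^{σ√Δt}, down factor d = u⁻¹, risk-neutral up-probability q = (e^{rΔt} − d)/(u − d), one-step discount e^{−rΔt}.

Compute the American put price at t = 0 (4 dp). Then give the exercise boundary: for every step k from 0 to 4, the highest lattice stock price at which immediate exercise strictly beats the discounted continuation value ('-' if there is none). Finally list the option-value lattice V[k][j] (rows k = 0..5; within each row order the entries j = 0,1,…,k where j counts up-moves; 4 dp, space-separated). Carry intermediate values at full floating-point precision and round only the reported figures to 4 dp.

Δt=0.27480  u=1.12932  d=0.88549  q=0.51610  discount=0.98880
step 5 (expiry): payoffs max(K−S,0) = 43.2228 24.2534 0.0605 0.0000 0.0000 0.0000
step 4: (k=4,j=0): S=77.7959, (K−S)⁺=34.3141, hold=33.0581 ⇒ V=34.3141 exercise | (k=4,j=1): S=99.2184, (K−S)⁺=12.8916, hold=11.6356 ⇒ V=12.8916 exercise | (k=4,j=2): S=126.5400, (K−S)⁺=0.0000, hold=0.0289 ⇒ V=0.0289 continue | (k=4,j=3): S=161.3851, (K−S)⁺=0.0000, hold=0.0000 ⇒ V=0.0000 continue | (k=4,j=4): S=205.8255, (K−S)⁺=0.0000, hold=0.0000 ⇒ V=0.0000 continue  boundary S*=99.2184
step 3: (k=3,j=0): S=87.8566, (K−S)⁺=24.2534, hold=22.9974 ⇒ V=24.2534 exercise | (k=3,j=1): S=112.0495, (K−S)⁺=0.0605, hold=6.1831 ⇒ V=6.1831 continue | (k=3,j=2): S=142.9044, (K−S)⁺=0.0000, hold=0.0138 ⇒ V=0.0138 continue | (k=3,j=3): S=182.2558, (K−S)⁺=0.0000, hold=0.0000 ⇒ V=0.0000 continue  boundary S*=87.8566
step 2: (k=2,j=0): S=99.2184, (K−S)⁺=12.8916, hold=14.7601 ⇒ V=14.7601 continue | (k=2,j=1): S=126.5400, (K−S)⁺=0.0000, hold=2.9656 ⇒ V=2.9656 continue | (k=2,j=2): S=161.3851, (K−S)⁺=0.0000, hold=0.0066 ⇒ V=0.0066 continue  boundary S*=-
step 1: (k=1,j=0): S=112.0495, (K−S)⁺=0.0605, hold=8.5757 ⇒ V=8.5757 continue | (k=1,j=1): S=142.9044, (K−S)⁺=0.0000, hold=1.4223 ⇒ V=1.4223 continue  boundary S*=-
step 0: (k=0,j=0): S=126.5400, (K−S)⁺=0.0000, hold=4.8291 ⇒ V=4.8291 continue  boundary S*=-

price = 4.8291
boundary = - - - 87.8566 99.2184
tree:
4.8291
8.5757 1.4223
14.7601 2.9656 0.0066
24.2534 6.1831 0.0138 0.0000
34.3141 12.8916 0.0289 0.0000 0.0000
43.2228 24.2534 0.0605 0.0000 0.0000 0.0000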